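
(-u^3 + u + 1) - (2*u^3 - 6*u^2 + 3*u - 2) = -3*u^3 + 6*u^2 - 2*u + 3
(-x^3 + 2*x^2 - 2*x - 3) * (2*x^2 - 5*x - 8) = -2*x^5 + 9*x^4 - 6*x^3 - 12*x^2 + 31*x + 24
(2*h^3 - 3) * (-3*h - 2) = -6*h^4 - 4*h^3 + 9*h + 6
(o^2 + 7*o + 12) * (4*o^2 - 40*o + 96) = 4*o^4 - 12*o^3 - 136*o^2 + 192*o + 1152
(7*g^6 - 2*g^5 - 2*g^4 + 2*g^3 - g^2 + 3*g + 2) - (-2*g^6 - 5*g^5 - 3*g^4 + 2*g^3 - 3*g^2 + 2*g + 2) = 9*g^6 + 3*g^5 + g^4 + 2*g^2 + g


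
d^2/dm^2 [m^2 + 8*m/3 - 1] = 2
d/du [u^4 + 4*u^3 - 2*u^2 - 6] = 4*u*(u^2 + 3*u - 1)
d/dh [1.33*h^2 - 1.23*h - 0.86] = 2.66*h - 1.23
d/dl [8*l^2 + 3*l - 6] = 16*l + 3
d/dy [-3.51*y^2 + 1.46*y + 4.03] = 1.46 - 7.02*y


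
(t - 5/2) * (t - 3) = t^2 - 11*t/2 + 15/2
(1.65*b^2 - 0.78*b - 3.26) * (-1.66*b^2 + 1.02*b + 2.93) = -2.739*b^4 + 2.9778*b^3 + 9.4505*b^2 - 5.6106*b - 9.5518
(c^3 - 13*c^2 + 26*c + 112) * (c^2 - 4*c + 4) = c^5 - 17*c^4 + 82*c^3 - 44*c^2 - 344*c + 448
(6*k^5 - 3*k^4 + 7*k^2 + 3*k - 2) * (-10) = -60*k^5 + 30*k^4 - 70*k^2 - 30*k + 20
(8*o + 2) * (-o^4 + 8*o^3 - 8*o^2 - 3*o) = -8*o^5 + 62*o^4 - 48*o^3 - 40*o^2 - 6*o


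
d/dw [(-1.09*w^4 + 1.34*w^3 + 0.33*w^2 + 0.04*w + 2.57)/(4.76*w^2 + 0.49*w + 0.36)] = (-10.3768*w^5 + 4.7761*w^4 - 0.2564*w^3 + 1.4185*w^2 - 24.2288*w - 1.2449)/(22.6576*w^4 + 4.6648*w^3 + 3.6673*w^2 + 0.3528*w + 0.1296)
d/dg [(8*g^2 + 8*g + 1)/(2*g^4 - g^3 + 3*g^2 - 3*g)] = (-32*g^5 - 40*g^4 + 8*g^3 - 45*g^2 - 6*g + 3)/(g^2*(4*g^6 - 4*g^5 + 13*g^4 - 18*g^3 + 15*g^2 - 18*g + 9))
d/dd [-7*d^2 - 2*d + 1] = -14*d - 2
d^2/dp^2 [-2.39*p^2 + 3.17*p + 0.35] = -4.78000000000000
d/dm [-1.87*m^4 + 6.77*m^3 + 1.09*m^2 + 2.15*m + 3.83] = -7.48*m^3 + 20.31*m^2 + 2.18*m + 2.15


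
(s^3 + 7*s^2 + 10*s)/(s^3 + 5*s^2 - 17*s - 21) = s*(s^2 + 7*s + 10)/(s^3 + 5*s^2 - 17*s - 21)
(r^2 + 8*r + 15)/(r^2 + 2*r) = (r^2 + 8*r + 15)/(r*(r + 2))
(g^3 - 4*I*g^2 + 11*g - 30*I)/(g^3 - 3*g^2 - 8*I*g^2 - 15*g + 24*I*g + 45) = (g^2 + I*g + 6)/(g^2 - 3*g*(1 + I) + 9*I)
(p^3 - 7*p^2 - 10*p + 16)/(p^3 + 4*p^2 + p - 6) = (p - 8)/(p + 3)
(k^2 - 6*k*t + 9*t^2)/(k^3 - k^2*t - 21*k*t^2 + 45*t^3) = 1/(k + 5*t)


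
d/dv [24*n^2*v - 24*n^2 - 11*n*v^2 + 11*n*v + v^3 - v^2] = 24*n^2 - 22*n*v + 11*n + 3*v^2 - 2*v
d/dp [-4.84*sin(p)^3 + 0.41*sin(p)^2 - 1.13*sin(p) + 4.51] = (-14.52*sin(p)^2 + 0.82*sin(p) - 1.13)*cos(p)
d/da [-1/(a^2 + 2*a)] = 2*(a + 1)/(a^2*(a + 2)^2)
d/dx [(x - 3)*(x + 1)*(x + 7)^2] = 4*x^3 + 36*x^2 + 36*x - 140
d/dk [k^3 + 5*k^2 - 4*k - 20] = 3*k^2 + 10*k - 4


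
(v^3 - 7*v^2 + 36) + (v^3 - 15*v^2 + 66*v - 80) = 2*v^3 - 22*v^2 + 66*v - 44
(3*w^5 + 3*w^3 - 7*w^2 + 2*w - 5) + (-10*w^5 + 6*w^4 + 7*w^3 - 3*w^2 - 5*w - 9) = -7*w^5 + 6*w^4 + 10*w^3 - 10*w^2 - 3*w - 14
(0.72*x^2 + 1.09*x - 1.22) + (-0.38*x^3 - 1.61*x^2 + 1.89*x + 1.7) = -0.38*x^3 - 0.89*x^2 + 2.98*x + 0.48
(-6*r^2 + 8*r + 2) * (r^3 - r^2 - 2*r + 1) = -6*r^5 + 14*r^4 + 6*r^3 - 24*r^2 + 4*r + 2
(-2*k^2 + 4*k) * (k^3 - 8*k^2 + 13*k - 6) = -2*k^5 + 20*k^4 - 58*k^3 + 64*k^2 - 24*k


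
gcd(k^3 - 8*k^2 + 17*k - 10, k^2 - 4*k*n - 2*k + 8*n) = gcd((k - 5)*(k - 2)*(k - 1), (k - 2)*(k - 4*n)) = k - 2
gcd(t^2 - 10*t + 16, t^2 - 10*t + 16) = t^2 - 10*t + 16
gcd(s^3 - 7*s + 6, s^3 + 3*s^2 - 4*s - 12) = s^2 + s - 6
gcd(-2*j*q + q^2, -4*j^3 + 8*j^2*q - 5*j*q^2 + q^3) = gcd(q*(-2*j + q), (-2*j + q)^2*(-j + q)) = -2*j + q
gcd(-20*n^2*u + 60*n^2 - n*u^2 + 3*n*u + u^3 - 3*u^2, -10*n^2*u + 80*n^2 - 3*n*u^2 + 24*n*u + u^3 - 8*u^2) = -5*n + u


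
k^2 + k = k*(k + 1)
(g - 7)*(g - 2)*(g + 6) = g^3 - 3*g^2 - 40*g + 84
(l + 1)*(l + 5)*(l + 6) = l^3 + 12*l^2 + 41*l + 30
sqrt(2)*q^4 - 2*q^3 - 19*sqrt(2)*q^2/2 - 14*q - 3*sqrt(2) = (q - 3*sqrt(2))*(q + sqrt(2)/2)*(q + sqrt(2))*(sqrt(2)*q + 1)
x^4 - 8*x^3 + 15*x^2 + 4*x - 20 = (x - 5)*(x - 2)^2*(x + 1)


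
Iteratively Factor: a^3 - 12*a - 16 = (a + 2)*(a^2 - 2*a - 8) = (a + 2)^2*(a - 4)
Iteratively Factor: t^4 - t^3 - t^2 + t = (t - 1)*(t^3 - t) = t*(t - 1)*(t^2 - 1) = t*(t - 1)^2*(t + 1)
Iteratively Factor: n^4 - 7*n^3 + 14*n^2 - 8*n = (n - 2)*(n^3 - 5*n^2 + 4*n) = (n - 4)*(n - 2)*(n^2 - n) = (n - 4)*(n - 2)*(n - 1)*(n)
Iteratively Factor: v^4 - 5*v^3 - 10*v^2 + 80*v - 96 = (v - 4)*(v^3 - v^2 - 14*v + 24) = (v - 4)*(v - 2)*(v^2 + v - 12) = (v - 4)*(v - 3)*(v - 2)*(v + 4)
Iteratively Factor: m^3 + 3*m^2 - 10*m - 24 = (m + 2)*(m^2 + m - 12) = (m - 3)*(m + 2)*(m + 4)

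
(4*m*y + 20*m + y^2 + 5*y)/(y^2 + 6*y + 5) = (4*m + y)/(y + 1)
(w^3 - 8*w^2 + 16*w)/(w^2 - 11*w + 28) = w*(w - 4)/(w - 7)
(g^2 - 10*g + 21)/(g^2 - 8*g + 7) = (g - 3)/(g - 1)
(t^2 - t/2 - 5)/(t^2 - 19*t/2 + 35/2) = (t + 2)/(t - 7)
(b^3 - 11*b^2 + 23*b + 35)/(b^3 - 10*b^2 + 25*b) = (b^2 - 6*b - 7)/(b*(b - 5))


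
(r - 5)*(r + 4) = r^2 - r - 20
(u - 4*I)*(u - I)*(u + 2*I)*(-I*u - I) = -I*u^4 - 3*u^3 - I*u^3 - 3*u^2 - 6*I*u^2 - 8*u - 6*I*u - 8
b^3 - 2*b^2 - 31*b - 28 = (b - 7)*(b + 1)*(b + 4)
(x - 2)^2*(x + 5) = x^3 + x^2 - 16*x + 20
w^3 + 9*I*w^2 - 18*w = w*(w + 3*I)*(w + 6*I)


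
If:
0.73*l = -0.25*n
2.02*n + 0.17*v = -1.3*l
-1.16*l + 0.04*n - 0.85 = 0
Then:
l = -0.67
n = 1.94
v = -18.01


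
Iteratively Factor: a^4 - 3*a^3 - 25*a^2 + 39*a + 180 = (a - 4)*(a^3 + a^2 - 21*a - 45) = (a - 4)*(a + 3)*(a^2 - 2*a - 15) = (a - 4)*(a + 3)^2*(a - 5)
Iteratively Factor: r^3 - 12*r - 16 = (r + 2)*(r^2 - 2*r - 8) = (r - 4)*(r + 2)*(r + 2)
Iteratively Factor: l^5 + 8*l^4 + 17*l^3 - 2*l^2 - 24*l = (l)*(l^4 + 8*l^3 + 17*l^2 - 2*l - 24) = l*(l + 4)*(l^3 + 4*l^2 + l - 6) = l*(l + 3)*(l + 4)*(l^2 + l - 2) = l*(l - 1)*(l + 3)*(l + 4)*(l + 2)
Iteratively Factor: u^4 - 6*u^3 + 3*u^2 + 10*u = (u)*(u^3 - 6*u^2 + 3*u + 10) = u*(u + 1)*(u^2 - 7*u + 10) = u*(u - 5)*(u + 1)*(u - 2)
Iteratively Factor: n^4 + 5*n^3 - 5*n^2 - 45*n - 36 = (n + 3)*(n^3 + 2*n^2 - 11*n - 12) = (n + 1)*(n + 3)*(n^2 + n - 12) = (n - 3)*(n + 1)*(n + 3)*(n + 4)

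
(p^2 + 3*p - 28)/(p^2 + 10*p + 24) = (p^2 + 3*p - 28)/(p^2 + 10*p + 24)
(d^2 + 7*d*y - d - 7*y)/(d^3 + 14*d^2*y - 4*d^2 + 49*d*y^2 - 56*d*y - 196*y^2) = (d - 1)/(d^2 + 7*d*y - 4*d - 28*y)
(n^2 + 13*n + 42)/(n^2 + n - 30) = (n + 7)/(n - 5)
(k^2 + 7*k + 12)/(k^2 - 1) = (k^2 + 7*k + 12)/(k^2 - 1)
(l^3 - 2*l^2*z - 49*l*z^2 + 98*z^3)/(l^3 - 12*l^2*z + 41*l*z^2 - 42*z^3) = (-l - 7*z)/(-l + 3*z)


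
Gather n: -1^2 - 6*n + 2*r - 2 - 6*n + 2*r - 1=-12*n + 4*r - 4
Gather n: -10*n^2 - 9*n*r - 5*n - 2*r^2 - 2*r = -10*n^2 + n*(-9*r - 5) - 2*r^2 - 2*r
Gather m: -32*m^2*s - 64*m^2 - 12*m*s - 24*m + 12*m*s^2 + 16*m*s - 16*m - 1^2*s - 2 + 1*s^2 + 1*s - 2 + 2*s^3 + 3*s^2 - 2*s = m^2*(-32*s - 64) + m*(12*s^2 + 4*s - 40) + 2*s^3 + 4*s^2 - 2*s - 4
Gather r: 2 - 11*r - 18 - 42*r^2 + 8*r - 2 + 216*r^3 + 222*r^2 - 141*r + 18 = 216*r^3 + 180*r^2 - 144*r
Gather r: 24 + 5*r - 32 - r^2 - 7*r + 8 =-r^2 - 2*r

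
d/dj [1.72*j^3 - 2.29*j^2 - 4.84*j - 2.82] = 5.16*j^2 - 4.58*j - 4.84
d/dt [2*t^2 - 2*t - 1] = 4*t - 2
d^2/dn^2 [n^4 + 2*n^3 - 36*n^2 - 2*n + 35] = 12*n^2 + 12*n - 72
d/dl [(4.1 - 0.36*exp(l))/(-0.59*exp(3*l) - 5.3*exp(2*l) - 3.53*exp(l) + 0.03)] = (-0.4248*exp(3*l) + 5.349*exp(2*l) + 43.46*exp(l) + 14.4622)*exp(l)/(0.3481*exp(6*l) + 6.254*exp(5*l) + 32.2554*exp(4*l) + 37.3826*exp(3*l) + 12.1429*exp(2*l) - 0.2118*exp(l) + 0.0009)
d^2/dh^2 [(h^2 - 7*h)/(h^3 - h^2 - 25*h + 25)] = 2*(h^6 - 21*h^5 + 96*h^4 - 382*h^3 + 1125*h^2 - 525*h - 3750)/(h^9 - 3*h^8 - 72*h^7 + 224*h^6 + 1650*h^5 - 5550*h^4 - 10000*h^3 + 45000*h^2 - 46875*h + 15625)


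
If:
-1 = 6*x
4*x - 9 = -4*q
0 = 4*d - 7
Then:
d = 7/4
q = 29/12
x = -1/6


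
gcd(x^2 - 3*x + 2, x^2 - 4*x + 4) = x - 2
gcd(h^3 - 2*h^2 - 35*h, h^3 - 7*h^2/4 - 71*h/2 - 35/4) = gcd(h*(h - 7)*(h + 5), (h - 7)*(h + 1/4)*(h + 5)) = h^2 - 2*h - 35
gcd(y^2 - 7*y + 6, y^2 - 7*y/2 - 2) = 1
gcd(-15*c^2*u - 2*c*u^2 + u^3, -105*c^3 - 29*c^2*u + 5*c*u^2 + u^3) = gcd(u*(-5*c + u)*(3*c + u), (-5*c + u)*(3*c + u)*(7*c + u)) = -15*c^2 - 2*c*u + u^2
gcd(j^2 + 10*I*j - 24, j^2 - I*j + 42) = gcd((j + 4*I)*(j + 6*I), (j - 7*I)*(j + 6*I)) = j + 6*I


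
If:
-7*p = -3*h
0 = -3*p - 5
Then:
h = -35/9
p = -5/3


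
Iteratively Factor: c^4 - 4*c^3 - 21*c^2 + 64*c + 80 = (c - 4)*(c^3 - 21*c - 20) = (c - 4)*(c + 1)*(c^2 - c - 20) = (c - 4)*(c + 1)*(c + 4)*(c - 5)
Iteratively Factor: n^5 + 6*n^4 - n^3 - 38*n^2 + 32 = (n + 1)*(n^4 + 5*n^3 - 6*n^2 - 32*n + 32) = (n - 1)*(n + 1)*(n^3 + 6*n^2 - 32) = (n - 2)*(n - 1)*(n + 1)*(n^2 + 8*n + 16) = (n - 2)*(n - 1)*(n + 1)*(n + 4)*(n + 4)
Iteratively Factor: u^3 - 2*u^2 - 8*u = (u)*(u^2 - 2*u - 8) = u*(u + 2)*(u - 4)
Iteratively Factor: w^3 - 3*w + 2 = (w - 1)*(w^2 + w - 2) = (w - 1)^2*(w + 2)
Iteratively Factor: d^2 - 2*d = (d - 2)*(d)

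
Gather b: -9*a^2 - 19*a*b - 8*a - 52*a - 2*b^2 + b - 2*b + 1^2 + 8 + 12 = -9*a^2 - 60*a - 2*b^2 + b*(-19*a - 1) + 21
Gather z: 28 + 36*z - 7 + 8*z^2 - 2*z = 8*z^2 + 34*z + 21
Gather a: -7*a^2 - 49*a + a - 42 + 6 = -7*a^2 - 48*a - 36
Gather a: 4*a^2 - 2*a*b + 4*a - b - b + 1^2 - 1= 4*a^2 + a*(4 - 2*b) - 2*b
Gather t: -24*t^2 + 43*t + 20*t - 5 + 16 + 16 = -24*t^2 + 63*t + 27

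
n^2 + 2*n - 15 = (n - 3)*(n + 5)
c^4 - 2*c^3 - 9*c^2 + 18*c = c*(c - 3)*(c - 2)*(c + 3)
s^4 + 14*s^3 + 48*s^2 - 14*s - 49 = (s - 1)*(s + 1)*(s + 7)^2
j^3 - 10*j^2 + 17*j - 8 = (j - 8)*(j - 1)^2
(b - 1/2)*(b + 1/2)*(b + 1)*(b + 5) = b^4 + 6*b^3 + 19*b^2/4 - 3*b/2 - 5/4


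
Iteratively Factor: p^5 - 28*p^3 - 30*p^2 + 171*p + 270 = (p + 2)*(p^4 - 2*p^3 - 24*p^2 + 18*p + 135) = (p - 5)*(p + 2)*(p^3 + 3*p^2 - 9*p - 27) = (p - 5)*(p - 3)*(p + 2)*(p^2 + 6*p + 9) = (p - 5)*(p - 3)*(p + 2)*(p + 3)*(p + 3)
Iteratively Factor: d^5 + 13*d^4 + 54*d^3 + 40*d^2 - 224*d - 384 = (d + 4)*(d^4 + 9*d^3 + 18*d^2 - 32*d - 96) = (d + 4)^2*(d^3 + 5*d^2 - 2*d - 24) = (d + 3)*(d + 4)^2*(d^2 + 2*d - 8) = (d + 3)*(d + 4)^3*(d - 2)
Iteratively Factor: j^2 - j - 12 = (j - 4)*(j + 3)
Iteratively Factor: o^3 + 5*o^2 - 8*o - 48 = (o + 4)*(o^2 + o - 12) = (o + 4)^2*(o - 3)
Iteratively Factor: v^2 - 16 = (v - 4)*(v + 4)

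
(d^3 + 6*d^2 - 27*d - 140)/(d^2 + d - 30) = (d^2 + 11*d + 28)/(d + 6)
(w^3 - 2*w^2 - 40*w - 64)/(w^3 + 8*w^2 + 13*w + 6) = (w^3 - 2*w^2 - 40*w - 64)/(w^3 + 8*w^2 + 13*w + 6)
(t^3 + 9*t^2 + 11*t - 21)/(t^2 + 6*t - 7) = t + 3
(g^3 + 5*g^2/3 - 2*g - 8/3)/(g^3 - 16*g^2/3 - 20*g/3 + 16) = (g + 1)/(g - 6)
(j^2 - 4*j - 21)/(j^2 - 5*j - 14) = (j + 3)/(j + 2)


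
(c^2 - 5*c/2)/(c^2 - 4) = c*(2*c - 5)/(2*(c^2 - 4))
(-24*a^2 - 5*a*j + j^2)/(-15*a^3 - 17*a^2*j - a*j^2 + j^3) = (8*a - j)/(5*a^2 + 4*a*j - j^2)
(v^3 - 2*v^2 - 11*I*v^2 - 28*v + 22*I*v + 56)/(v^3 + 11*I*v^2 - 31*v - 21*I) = (v^3 + v^2*(-2 - 11*I) + v*(-28 + 22*I) + 56)/(v^3 + 11*I*v^2 - 31*v - 21*I)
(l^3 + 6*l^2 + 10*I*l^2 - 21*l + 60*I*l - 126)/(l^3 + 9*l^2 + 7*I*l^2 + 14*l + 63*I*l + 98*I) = (l^2 + 3*l*(2 + I) + 18*I)/(l^2 + 9*l + 14)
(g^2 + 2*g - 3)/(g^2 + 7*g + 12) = (g - 1)/(g + 4)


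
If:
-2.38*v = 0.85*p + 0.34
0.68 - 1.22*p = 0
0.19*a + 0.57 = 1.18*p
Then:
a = 0.46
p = 0.56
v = -0.34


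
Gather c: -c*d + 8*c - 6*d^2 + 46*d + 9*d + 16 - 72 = c*(8 - d) - 6*d^2 + 55*d - 56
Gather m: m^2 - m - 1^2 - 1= m^2 - m - 2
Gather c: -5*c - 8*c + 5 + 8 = 13 - 13*c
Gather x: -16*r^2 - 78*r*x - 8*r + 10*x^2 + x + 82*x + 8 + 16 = -16*r^2 - 8*r + 10*x^2 + x*(83 - 78*r) + 24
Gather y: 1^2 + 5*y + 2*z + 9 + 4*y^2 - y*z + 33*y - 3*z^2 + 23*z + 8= 4*y^2 + y*(38 - z) - 3*z^2 + 25*z + 18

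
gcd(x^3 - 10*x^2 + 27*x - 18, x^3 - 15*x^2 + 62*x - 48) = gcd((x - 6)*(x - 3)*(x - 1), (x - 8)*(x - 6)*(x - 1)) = x^2 - 7*x + 6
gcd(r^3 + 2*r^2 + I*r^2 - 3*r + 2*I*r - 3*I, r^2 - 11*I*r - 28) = 1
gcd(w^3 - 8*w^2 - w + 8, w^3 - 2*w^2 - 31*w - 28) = w + 1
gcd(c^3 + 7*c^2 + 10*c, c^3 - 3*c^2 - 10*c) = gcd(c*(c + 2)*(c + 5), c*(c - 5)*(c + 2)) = c^2 + 2*c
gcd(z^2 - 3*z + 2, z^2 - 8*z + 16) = 1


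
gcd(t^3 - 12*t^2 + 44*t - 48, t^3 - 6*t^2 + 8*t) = t^2 - 6*t + 8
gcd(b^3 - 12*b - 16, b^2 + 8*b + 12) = b + 2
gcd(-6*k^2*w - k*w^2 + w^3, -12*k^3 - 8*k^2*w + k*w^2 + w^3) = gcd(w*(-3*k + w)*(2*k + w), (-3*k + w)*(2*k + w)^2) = -6*k^2 - k*w + w^2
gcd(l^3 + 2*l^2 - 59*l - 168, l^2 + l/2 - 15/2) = l + 3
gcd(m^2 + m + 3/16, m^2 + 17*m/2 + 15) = 1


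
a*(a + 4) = a^2 + 4*a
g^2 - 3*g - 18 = (g - 6)*(g + 3)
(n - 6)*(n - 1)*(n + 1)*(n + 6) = n^4 - 37*n^2 + 36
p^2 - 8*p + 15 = (p - 5)*(p - 3)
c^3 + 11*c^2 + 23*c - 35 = (c - 1)*(c + 5)*(c + 7)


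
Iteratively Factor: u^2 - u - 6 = (u + 2)*(u - 3)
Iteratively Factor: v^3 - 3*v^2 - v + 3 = (v - 1)*(v^2 - 2*v - 3) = (v - 1)*(v + 1)*(v - 3)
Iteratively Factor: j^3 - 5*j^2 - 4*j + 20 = (j + 2)*(j^2 - 7*j + 10) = (j - 2)*(j + 2)*(j - 5)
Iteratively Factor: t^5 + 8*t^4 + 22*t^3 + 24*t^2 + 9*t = (t)*(t^4 + 8*t^3 + 22*t^2 + 24*t + 9) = t*(t + 1)*(t^3 + 7*t^2 + 15*t + 9) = t*(t + 1)*(t + 3)*(t^2 + 4*t + 3) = t*(t + 1)*(t + 3)^2*(t + 1)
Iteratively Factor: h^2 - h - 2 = (h + 1)*(h - 2)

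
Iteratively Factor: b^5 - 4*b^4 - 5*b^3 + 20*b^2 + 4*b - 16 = (b - 4)*(b^4 - 5*b^2 + 4) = (b - 4)*(b - 2)*(b^3 + 2*b^2 - b - 2) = (b - 4)*(b - 2)*(b + 2)*(b^2 - 1) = (b - 4)*(b - 2)*(b - 1)*(b + 2)*(b + 1)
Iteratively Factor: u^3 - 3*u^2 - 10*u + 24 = (u - 2)*(u^2 - u - 12) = (u - 4)*(u - 2)*(u + 3)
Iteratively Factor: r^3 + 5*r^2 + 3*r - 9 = (r + 3)*(r^2 + 2*r - 3) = (r + 3)^2*(r - 1)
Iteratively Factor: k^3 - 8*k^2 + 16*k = (k - 4)*(k^2 - 4*k) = (k - 4)^2*(k)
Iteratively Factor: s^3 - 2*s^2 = (s)*(s^2 - 2*s) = s^2*(s - 2)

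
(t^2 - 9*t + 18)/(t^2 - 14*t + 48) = (t - 3)/(t - 8)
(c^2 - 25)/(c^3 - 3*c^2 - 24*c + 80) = (c - 5)/(c^2 - 8*c + 16)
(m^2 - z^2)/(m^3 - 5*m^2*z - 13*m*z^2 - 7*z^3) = (-m + z)/(-m^2 + 6*m*z + 7*z^2)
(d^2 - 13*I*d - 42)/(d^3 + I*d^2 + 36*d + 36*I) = (d - 7*I)/(d^2 + 7*I*d - 6)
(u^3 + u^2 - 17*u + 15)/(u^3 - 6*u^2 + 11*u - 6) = (u + 5)/(u - 2)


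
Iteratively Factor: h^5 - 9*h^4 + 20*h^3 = (h - 4)*(h^4 - 5*h^3) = h*(h - 4)*(h^3 - 5*h^2) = h*(h - 5)*(h - 4)*(h^2) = h^2*(h - 5)*(h - 4)*(h)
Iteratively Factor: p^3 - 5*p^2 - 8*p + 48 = (p + 3)*(p^2 - 8*p + 16) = (p - 4)*(p + 3)*(p - 4)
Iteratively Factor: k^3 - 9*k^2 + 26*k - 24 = (k - 2)*(k^2 - 7*k + 12) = (k - 4)*(k - 2)*(k - 3)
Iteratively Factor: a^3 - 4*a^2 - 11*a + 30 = (a + 3)*(a^2 - 7*a + 10) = (a - 2)*(a + 3)*(a - 5)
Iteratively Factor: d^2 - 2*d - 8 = (d + 2)*(d - 4)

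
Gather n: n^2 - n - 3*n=n^2 - 4*n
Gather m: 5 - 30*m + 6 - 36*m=11 - 66*m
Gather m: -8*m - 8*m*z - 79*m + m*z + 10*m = m*(-7*z - 77)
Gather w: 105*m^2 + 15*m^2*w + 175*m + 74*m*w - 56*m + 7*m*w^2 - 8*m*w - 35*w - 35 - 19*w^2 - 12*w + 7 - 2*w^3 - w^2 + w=105*m^2 + 119*m - 2*w^3 + w^2*(7*m - 20) + w*(15*m^2 + 66*m - 46) - 28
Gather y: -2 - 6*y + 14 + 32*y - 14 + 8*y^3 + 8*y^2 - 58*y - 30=8*y^3 + 8*y^2 - 32*y - 32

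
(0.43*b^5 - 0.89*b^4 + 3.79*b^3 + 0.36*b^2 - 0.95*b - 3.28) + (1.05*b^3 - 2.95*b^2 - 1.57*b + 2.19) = 0.43*b^5 - 0.89*b^4 + 4.84*b^3 - 2.59*b^2 - 2.52*b - 1.09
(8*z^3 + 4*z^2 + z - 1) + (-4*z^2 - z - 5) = 8*z^3 - 6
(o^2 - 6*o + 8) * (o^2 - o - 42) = o^4 - 7*o^3 - 28*o^2 + 244*o - 336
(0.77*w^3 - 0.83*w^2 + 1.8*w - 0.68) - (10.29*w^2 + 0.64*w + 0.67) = 0.77*w^3 - 11.12*w^2 + 1.16*w - 1.35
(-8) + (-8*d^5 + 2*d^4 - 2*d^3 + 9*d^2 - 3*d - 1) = -8*d^5 + 2*d^4 - 2*d^3 + 9*d^2 - 3*d - 9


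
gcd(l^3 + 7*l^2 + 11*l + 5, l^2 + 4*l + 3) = l + 1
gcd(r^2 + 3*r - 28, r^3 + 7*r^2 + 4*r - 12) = 1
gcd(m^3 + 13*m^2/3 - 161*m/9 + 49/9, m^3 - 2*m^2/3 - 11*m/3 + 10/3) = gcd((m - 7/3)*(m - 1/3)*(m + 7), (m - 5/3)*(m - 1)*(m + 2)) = 1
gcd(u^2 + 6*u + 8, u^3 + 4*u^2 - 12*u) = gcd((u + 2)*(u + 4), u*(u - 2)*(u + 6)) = 1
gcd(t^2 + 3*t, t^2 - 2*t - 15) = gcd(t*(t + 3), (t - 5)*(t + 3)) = t + 3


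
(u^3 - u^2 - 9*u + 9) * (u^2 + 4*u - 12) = u^5 + 3*u^4 - 25*u^3 - 15*u^2 + 144*u - 108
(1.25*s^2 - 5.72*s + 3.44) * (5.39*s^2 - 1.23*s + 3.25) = 6.7375*s^4 - 32.3683*s^3 + 29.6397*s^2 - 22.8212*s + 11.18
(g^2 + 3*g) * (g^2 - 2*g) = g^4 + g^3 - 6*g^2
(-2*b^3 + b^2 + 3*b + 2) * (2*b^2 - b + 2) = -4*b^5 + 4*b^4 + b^3 + 3*b^2 + 4*b + 4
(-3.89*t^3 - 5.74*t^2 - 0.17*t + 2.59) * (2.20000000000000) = -8.558*t^3 - 12.628*t^2 - 0.374*t + 5.698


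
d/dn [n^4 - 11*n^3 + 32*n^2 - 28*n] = 4*n^3 - 33*n^2 + 64*n - 28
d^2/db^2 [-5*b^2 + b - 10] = -10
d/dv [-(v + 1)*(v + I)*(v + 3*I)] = -3*v^2 - v*(2 + 8*I) + 3 - 4*I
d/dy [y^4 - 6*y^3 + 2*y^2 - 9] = 2*y*(2*y^2 - 9*y + 2)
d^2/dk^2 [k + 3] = 0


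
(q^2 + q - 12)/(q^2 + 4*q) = (q - 3)/q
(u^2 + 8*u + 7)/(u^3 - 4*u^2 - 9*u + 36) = (u^2 + 8*u + 7)/(u^3 - 4*u^2 - 9*u + 36)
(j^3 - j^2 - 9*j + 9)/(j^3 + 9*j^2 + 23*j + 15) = (j^2 - 4*j + 3)/(j^2 + 6*j + 5)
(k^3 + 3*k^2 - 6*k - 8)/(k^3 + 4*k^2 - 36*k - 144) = (k^2 - k - 2)/(k^2 - 36)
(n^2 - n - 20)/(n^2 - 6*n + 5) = (n + 4)/(n - 1)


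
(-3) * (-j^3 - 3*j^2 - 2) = 3*j^3 + 9*j^2 + 6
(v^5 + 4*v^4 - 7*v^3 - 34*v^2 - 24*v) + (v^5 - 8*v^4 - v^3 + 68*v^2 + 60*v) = 2*v^5 - 4*v^4 - 8*v^3 + 34*v^2 + 36*v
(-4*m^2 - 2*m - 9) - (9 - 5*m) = -4*m^2 + 3*m - 18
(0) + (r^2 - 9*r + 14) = r^2 - 9*r + 14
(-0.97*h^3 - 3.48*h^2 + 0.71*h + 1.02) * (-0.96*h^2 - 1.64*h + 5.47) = 0.9312*h^5 + 4.9316*h^4 - 0.2803*h^3 - 21.1792*h^2 + 2.2109*h + 5.5794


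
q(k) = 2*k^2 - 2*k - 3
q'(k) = 4*k - 2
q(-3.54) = 29.14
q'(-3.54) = -16.16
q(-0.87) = 0.25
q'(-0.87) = -5.48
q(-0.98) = 0.88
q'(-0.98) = -5.92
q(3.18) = 10.86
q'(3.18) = 10.72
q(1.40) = -1.88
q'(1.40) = 3.60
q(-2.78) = 18.02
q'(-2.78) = -13.12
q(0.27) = -3.39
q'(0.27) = -0.92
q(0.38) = -3.47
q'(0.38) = -0.48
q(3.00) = 9.00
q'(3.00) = 10.00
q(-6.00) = 81.00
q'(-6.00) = -26.00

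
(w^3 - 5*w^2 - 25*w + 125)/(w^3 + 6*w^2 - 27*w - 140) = (w^2 - 25)/(w^2 + 11*w + 28)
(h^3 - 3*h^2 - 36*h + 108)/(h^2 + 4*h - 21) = (h^2 - 36)/(h + 7)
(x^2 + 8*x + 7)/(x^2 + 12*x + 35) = (x + 1)/(x + 5)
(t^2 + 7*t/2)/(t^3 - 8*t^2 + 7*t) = (t + 7/2)/(t^2 - 8*t + 7)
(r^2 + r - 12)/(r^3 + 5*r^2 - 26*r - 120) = (r - 3)/(r^2 + r - 30)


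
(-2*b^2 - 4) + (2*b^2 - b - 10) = -b - 14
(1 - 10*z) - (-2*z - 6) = 7 - 8*z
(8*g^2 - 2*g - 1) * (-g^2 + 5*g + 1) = -8*g^4 + 42*g^3 - g^2 - 7*g - 1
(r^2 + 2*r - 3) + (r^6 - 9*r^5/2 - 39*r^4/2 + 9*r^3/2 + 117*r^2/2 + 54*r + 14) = r^6 - 9*r^5/2 - 39*r^4/2 + 9*r^3/2 + 119*r^2/2 + 56*r + 11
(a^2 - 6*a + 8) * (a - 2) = a^3 - 8*a^2 + 20*a - 16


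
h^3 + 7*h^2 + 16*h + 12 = (h + 2)^2*(h + 3)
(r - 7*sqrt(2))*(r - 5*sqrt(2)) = r^2 - 12*sqrt(2)*r + 70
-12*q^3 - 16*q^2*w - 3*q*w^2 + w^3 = (-6*q + w)*(q + w)*(2*q + w)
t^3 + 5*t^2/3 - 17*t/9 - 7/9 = (t - 1)*(t + 1/3)*(t + 7/3)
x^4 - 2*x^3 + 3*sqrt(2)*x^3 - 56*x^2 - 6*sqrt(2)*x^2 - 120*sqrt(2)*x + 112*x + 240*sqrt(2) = (x - 2)*(x - 5*sqrt(2))*(x + 2*sqrt(2))*(x + 6*sqrt(2))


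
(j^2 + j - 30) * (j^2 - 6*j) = j^4 - 5*j^3 - 36*j^2 + 180*j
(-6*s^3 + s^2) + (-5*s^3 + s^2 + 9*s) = -11*s^3 + 2*s^2 + 9*s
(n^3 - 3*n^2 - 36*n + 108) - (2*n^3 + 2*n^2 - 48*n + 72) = -n^3 - 5*n^2 + 12*n + 36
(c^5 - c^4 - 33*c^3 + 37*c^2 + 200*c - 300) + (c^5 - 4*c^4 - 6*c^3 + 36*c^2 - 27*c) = 2*c^5 - 5*c^4 - 39*c^3 + 73*c^2 + 173*c - 300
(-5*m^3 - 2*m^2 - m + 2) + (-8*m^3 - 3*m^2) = -13*m^3 - 5*m^2 - m + 2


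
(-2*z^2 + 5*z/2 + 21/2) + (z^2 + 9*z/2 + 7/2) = -z^2 + 7*z + 14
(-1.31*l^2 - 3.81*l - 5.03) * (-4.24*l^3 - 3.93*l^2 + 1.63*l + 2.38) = 5.5544*l^5 + 21.3027*l^4 + 34.1652*l^3 + 10.4398*l^2 - 17.2667*l - 11.9714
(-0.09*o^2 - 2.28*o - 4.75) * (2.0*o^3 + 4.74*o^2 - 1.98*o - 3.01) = -0.18*o^5 - 4.9866*o^4 - 20.129*o^3 - 17.7297*o^2 + 16.2678*o + 14.2975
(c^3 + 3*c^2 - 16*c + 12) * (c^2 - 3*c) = c^5 - 25*c^3 + 60*c^2 - 36*c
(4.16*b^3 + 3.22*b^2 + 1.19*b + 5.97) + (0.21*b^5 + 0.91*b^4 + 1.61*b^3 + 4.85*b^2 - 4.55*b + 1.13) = 0.21*b^5 + 0.91*b^4 + 5.77*b^3 + 8.07*b^2 - 3.36*b + 7.1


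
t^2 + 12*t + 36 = (t + 6)^2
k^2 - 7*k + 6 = (k - 6)*(k - 1)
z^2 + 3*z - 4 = (z - 1)*(z + 4)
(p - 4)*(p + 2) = p^2 - 2*p - 8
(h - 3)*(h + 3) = h^2 - 9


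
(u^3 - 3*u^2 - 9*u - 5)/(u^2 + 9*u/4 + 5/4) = 4*(u^2 - 4*u - 5)/(4*u + 5)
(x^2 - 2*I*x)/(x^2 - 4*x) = (x - 2*I)/(x - 4)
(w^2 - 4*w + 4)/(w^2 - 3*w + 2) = (w - 2)/(w - 1)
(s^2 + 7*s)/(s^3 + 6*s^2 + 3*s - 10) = s*(s + 7)/(s^3 + 6*s^2 + 3*s - 10)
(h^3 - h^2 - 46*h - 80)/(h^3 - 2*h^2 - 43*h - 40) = (h + 2)/(h + 1)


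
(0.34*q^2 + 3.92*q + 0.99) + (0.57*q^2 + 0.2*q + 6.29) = 0.91*q^2 + 4.12*q + 7.28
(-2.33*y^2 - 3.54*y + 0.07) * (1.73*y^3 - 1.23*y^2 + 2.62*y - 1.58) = -4.0309*y^5 - 3.2583*y^4 - 1.6293*y^3 - 5.6795*y^2 + 5.7766*y - 0.1106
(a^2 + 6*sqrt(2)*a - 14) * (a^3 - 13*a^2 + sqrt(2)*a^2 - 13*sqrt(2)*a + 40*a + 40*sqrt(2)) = a^5 - 13*a^4 + 7*sqrt(2)*a^4 - 91*sqrt(2)*a^3 + 38*a^3 + 26*a^2 + 266*sqrt(2)*a^2 - 80*a + 182*sqrt(2)*a - 560*sqrt(2)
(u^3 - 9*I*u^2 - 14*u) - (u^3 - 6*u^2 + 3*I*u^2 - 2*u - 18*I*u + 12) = 6*u^2 - 12*I*u^2 - 12*u + 18*I*u - 12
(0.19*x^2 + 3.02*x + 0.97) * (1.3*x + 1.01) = 0.247*x^3 + 4.1179*x^2 + 4.3112*x + 0.9797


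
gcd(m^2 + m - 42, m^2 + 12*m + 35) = m + 7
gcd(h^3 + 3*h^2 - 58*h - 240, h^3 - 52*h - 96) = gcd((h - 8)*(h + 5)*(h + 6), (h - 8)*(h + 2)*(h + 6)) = h^2 - 2*h - 48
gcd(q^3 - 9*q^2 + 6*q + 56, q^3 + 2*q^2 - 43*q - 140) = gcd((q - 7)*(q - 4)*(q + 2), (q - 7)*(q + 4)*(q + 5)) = q - 7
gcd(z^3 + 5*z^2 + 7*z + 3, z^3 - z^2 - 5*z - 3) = z^2 + 2*z + 1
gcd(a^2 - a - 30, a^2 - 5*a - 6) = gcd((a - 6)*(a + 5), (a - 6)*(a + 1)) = a - 6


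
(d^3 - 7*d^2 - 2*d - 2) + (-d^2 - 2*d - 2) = d^3 - 8*d^2 - 4*d - 4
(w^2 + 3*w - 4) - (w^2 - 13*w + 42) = 16*w - 46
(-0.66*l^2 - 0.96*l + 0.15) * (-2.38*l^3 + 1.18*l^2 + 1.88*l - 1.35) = 1.5708*l^5 + 1.506*l^4 - 2.7306*l^3 - 0.7368*l^2 + 1.578*l - 0.2025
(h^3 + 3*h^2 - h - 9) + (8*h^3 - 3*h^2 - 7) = 9*h^3 - h - 16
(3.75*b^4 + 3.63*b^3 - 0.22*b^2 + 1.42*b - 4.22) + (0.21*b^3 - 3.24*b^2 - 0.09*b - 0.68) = 3.75*b^4 + 3.84*b^3 - 3.46*b^2 + 1.33*b - 4.9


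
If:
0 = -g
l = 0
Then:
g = 0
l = 0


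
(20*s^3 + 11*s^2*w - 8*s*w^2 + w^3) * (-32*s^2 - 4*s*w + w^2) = -640*s^5 - 432*s^4*w + 232*s^3*w^2 + 11*s^2*w^3 - 12*s*w^4 + w^5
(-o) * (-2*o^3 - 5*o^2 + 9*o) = 2*o^4 + 5*o^3 - 9*o^2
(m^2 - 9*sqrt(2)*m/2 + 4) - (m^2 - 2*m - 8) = -9*sqrt(2)*m/2 + 2*m + 12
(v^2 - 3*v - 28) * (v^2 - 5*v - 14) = v^4 - 8*v^3 - 27*v^2 + 182*v + 392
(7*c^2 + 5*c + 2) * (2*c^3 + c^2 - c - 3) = 14*c^5 + 17*c^4 + 2*c^3 - 24*c^2 - 17*c - 6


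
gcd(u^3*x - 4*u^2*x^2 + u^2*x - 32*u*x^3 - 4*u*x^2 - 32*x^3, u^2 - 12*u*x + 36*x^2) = 1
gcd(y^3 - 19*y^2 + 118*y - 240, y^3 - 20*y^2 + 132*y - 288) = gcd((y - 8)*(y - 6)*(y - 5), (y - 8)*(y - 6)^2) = y^2 - 14*y + 48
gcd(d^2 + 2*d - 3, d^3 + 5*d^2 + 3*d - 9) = d^2 + 2*d - 3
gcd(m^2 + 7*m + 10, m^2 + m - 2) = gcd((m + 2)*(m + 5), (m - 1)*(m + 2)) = m + 2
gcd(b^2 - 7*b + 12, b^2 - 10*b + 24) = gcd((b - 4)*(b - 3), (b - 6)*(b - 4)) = b - 4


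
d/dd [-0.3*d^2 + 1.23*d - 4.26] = 1.23 - 0.6*d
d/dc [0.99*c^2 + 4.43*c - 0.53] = 1.98*c + 4.43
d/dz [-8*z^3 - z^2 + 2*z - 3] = -24*z^2 - 2*z + 2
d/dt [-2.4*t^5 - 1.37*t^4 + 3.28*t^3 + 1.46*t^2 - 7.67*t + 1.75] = -12.0*t^4 - 5.48*t^3 + 9.84*t^2 + 2.92*t - 7.67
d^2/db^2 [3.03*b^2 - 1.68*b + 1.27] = 6.06000000000000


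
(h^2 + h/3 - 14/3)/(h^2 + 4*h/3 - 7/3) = (h - 2)/(h - 1)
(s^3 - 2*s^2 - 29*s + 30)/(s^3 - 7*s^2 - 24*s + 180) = (s - 1)/(s - 6)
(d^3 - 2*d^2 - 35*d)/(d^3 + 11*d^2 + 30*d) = (d - 7)/(d + 6)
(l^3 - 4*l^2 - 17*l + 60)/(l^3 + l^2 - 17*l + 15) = (l^2 - l - 20)/(l^2 + 4*l - 5)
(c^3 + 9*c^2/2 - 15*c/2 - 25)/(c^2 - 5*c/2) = c + 7 + 10/c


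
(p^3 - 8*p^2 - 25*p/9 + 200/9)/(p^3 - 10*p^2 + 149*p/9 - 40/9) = (3*p + 5)/(3*p - 1)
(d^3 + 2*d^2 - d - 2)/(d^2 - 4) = (d^2 - 1)/(d - 2)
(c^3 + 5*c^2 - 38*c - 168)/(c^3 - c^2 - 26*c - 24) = (c + 7)/(c + 1)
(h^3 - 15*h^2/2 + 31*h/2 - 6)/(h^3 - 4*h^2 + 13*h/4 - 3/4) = 2*(h - 4)/(2*h - 1)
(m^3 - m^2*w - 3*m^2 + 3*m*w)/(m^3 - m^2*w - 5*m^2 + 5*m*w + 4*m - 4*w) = m*(m - 3)/(m^2 - 5*m + 4)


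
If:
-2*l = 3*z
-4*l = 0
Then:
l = 0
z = 0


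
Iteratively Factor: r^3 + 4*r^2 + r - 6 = (r + 2)*(r^2 + 2*r - 3) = (r - 1)*(r + 2)*(r + 3)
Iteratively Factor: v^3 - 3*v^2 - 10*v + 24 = (v - 4)*(v^2 + v - 6) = (v - 4)*(v - 2)*(v + 3)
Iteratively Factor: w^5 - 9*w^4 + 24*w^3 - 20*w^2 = (w - 5)*(w^4 - 4*w^3 + 4*w^2) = (w - 5)*(w - 2)*(w^3 - 2*w^2) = w*(w - 5)*(w - 2)*(w^2 - 2*w) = w^2*(w - 5)*(w - 2)*(w - 2)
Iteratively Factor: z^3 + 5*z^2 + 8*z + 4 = (z + 2)*(z^2 + 3*z + 2) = (z + 1)*(z + 2)*(z + 2)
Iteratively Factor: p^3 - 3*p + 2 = (p - 1)*(p^2 + p - 2) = (p - 1)*(p + 2)*(p - 1)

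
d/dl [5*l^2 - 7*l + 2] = 10*l - 7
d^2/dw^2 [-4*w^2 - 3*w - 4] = -8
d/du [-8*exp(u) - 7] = -8*exp(u)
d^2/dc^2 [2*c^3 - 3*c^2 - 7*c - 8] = 12*c - 6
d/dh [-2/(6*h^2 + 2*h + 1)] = 4*(6*h + 1)/(6*h^2 + 2*h + 1)^2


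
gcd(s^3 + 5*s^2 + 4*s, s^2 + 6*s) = s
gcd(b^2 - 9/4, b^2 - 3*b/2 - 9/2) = b + 3/2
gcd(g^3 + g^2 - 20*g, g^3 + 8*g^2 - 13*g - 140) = g^2 + g - 20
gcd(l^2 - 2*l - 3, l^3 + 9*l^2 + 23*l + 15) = l + 1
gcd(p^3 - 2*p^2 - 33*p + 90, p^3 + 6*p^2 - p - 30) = 1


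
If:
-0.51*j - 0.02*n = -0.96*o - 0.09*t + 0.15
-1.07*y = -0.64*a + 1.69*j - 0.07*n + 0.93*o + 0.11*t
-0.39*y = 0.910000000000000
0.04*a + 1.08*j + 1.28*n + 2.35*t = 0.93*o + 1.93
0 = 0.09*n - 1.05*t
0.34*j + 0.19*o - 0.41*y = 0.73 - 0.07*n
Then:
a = -6.91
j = -0.90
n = 1.96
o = -0.30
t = 0.17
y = -2.33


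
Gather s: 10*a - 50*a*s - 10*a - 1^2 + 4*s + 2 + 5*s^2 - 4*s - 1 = -50*a*s + 5*s^2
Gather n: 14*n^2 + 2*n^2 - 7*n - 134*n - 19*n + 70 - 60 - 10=16*n^2 - 160*n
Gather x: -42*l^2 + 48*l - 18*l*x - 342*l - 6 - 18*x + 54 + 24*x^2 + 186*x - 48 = -42*l^2 - 294*l + 24*x^2 + x*(168 - 18*l)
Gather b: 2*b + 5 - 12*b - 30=-10*b - 25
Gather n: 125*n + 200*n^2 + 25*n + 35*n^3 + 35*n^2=35*n^3 + 235*n^2 + 150*n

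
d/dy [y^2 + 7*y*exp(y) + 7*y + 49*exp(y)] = 7*y*exp(y) + 2*y + 56*exp(y) + 7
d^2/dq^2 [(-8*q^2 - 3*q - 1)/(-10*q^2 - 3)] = 12*(50*q^3 - 70*q^2 - 45*q + 7)/(1000*q^6 + 900*q^4 + 270*q^2 + 27)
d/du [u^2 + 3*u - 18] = 2*u + 3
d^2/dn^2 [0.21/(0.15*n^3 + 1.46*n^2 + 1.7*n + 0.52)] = (-(0.189*n + 0.6132)*(0.15*n^3 + 1.46*n^2 + 1.7*n + 0.52) + 0.21*(0.45*n^2 + 2.92*n + 1.7)*(0.9*n^2 + 5.84*n + 3.4))/(0.15*n^3 + 1.46*n^2 + 1.7*n + 0.52)^3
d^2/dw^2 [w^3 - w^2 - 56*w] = 6*w - 2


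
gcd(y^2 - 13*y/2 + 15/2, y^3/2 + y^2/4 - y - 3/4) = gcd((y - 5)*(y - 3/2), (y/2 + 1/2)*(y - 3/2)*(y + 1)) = y - 3/2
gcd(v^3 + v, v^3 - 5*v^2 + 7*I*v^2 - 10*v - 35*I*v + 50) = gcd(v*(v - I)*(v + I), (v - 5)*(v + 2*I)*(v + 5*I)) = 1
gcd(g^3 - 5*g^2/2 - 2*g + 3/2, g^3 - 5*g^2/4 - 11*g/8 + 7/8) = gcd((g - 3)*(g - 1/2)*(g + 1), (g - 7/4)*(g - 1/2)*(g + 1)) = g^2 + g/2 - 1/2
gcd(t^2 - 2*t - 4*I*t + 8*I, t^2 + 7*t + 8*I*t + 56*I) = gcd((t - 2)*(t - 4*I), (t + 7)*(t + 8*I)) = 1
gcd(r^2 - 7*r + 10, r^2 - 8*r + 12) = r - 2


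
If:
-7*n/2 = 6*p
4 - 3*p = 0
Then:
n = -16/7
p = 4/3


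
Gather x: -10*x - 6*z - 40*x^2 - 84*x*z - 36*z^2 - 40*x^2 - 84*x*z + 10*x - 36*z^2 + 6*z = -80*x^2 - 168*x*z - 72*z^2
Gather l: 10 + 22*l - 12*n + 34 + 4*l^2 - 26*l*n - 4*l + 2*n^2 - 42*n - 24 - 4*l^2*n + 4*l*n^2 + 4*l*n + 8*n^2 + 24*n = l^2*(4 - 4*n) + l*(4*n^2 - 22*n + 18) + 10*n^2 - 30*n + 20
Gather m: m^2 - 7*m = m^2 - 7*m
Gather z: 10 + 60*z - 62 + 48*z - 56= 108*z - 108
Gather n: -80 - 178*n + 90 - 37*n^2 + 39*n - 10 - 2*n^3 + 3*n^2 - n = -2*n^3 - 34*n^2 - 140*n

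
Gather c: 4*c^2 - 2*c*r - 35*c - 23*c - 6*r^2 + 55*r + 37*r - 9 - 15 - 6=4*c^2 + c*(-2*r - 58) - 6*r^2 + 92*r - 30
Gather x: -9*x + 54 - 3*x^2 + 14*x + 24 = -3*x^2 + 5*x + 78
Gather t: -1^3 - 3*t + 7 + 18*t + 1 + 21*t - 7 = 36*t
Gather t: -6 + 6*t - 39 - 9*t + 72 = 27 - 3*t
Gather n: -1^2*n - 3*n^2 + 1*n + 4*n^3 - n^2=4*n^3 - 4*n^2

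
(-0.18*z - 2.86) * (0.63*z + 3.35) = -0.1134*z^2 - 2.4048*z - 9.581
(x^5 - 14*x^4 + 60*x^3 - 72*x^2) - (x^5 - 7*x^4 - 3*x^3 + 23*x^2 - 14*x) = -7*x^4 + 63*x^3 - 95*x^2 + 14*x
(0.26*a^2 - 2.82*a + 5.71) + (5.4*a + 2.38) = 0.26*a^2 + 2.58*a + 8.09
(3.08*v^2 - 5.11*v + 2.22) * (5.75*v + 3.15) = 17.71*v^3 - 19.6805*v^2 - 3.3315*v + 6.993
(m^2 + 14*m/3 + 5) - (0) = m^2 + 14*m/3 + 5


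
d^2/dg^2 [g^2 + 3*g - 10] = 2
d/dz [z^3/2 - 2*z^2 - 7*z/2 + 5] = 3*z^2/2 - 4*z - 7/2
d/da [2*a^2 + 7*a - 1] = 4*a + 7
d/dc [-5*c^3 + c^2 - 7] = c*(2 - 15*c)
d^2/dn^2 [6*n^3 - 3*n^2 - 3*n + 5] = 36*n - 6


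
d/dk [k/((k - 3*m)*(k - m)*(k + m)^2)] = (-2*k*(k - 3*m)*(k - m) - k*(k - 3*m)*(k + m) - k*(k - m)*(k + m) + (k - 3*m)*(k - m)*(k + m))/((k - 3*m)^2*(k - m)^2*(k + m)^3)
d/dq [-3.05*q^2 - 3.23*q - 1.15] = -6.1*q - 3.23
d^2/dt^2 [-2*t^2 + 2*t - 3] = -4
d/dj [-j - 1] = -1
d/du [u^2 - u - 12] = 2*u - 1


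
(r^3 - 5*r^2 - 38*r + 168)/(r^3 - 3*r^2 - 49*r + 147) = (r^2 + 2*r - 24)/(r^2 + 4*r - 21)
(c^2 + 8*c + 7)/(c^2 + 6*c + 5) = (c + 7)/(c + 5)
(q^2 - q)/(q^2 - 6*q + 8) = q*(q - 1)/(q^2 - 6*q + 8)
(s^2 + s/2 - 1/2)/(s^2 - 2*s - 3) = (s - 1/2)/(s - 3)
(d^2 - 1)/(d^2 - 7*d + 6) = (d + 1)/(d - 6)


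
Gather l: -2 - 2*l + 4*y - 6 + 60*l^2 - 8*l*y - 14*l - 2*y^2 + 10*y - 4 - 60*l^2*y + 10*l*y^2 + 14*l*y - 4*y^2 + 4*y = l^2*(60 - 60*y) + l*(10*y^2 + 6*y - 16) - 6*y^2 + 18*y - 12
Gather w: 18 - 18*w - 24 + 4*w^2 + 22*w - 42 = 4*w^2 + 4*w - 48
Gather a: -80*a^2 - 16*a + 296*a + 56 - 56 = -80*a^2 + 280*a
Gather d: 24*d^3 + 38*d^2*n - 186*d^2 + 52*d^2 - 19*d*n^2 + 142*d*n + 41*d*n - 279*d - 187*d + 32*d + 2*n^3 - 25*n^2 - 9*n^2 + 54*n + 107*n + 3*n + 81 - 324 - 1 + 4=24*d^3 + d^2*(38*n - 134) + d*(-19*n^2 + 183*n - 434) + 2*n^3 - 34*n^2 + 164*n - 240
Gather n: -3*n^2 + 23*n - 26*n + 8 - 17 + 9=-3*n^2 - 3*n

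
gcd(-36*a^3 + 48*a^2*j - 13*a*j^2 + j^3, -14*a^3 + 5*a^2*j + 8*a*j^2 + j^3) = a - j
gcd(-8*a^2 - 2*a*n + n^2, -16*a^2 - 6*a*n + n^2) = 2*a + n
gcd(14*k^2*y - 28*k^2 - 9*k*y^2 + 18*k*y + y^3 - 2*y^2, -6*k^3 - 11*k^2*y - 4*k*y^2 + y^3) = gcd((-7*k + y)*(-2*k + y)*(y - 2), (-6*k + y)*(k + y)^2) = 1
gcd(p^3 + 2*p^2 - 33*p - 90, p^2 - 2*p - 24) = p - 6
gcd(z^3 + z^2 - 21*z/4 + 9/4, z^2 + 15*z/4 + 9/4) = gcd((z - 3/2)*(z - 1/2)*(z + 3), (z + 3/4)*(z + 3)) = z + 3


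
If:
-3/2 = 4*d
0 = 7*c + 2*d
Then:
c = 3/28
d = -3/8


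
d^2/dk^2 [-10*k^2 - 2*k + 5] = -20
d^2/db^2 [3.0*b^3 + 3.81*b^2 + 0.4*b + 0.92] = 18.0*b + 7.62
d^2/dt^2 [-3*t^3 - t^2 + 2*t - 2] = -18*t - 2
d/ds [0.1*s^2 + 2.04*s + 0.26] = 0.2*s + 2.04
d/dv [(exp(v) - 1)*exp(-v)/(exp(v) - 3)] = (-exp(2*v) + 2*exp(v) - 3)*exp(-v)/(exp(2*v) - 6*exp(v) + 9)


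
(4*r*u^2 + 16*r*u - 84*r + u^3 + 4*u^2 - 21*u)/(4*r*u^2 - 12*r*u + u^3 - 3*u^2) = (u + 7)/u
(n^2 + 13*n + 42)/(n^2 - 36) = (n + 7)/(n - 6)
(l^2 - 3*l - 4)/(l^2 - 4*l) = (l + 1)/l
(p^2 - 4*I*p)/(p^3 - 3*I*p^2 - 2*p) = (-p + 4*I)/(-p^2 + 3*I*p + 2)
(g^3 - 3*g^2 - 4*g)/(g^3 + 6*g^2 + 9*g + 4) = g*(g - 4)/(g^2 + 5*g + 4)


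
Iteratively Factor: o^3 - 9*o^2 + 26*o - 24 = (o - 3)*(o^2 - 6*o + 8) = (o - 4)*(o - 3)*(o - 2)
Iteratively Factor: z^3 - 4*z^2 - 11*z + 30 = (z + 3)*(z^2 - 7*z + 10) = (z - 5)*(z + 3)*(z - 2)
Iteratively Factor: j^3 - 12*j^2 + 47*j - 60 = (j - 3)*(j^2 - 9*j + 20) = (j - 5)*(j - 3)*(j - 4)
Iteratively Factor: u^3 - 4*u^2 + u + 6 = (u - 2)*(u^2 - 2*u - 3) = (u - 3)*(u - 2)*(u + 1)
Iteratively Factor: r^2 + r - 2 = (r - 1)*(r + 2)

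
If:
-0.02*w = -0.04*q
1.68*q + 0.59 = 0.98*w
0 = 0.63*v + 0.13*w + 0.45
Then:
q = 2.11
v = -1.58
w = 4.21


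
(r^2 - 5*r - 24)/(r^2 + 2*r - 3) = (r - 8)/(r - 1)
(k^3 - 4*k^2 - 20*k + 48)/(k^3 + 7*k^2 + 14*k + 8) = (k^2 - 8*k + 12)/(k^2 + 3*k + 2)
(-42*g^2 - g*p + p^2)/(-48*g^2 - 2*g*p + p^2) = (-7*g + p)/(-8*g + p)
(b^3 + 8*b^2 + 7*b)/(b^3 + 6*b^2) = (b^2 + 8*b + 7)/(b*(b + 6))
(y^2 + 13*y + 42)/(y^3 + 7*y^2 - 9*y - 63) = (y + 6)/(y^2 - 9)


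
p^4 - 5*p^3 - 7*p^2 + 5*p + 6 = (p - 6)*(p - 1)*(p + 1)^2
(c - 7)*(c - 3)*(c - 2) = c^3 - 12*c^2 + 41*c - 42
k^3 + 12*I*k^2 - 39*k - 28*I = (k + I)*(k + 4*I)*(k + 7*I)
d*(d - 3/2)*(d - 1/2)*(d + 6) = d^4 + 4*d^3 - 45*d^2/4 + 9*d/2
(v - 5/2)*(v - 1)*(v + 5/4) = v^3 - 9*v^2/4 - 15*v/8 + 25/8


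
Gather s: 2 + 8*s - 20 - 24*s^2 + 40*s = -24*s^2 + 48*s - 18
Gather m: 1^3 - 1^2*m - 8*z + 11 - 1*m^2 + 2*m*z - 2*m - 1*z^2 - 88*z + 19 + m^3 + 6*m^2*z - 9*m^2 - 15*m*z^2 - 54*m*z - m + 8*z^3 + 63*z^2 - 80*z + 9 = m^3 + m^2*(6*z - 10) + m*(-15*z^2 - 52*z - 4) + 8*z^3 + 62*z^2 - 176*z + 40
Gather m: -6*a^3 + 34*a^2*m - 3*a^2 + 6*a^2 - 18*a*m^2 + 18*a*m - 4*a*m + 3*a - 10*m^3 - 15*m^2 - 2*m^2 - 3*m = -6*a^3 + 3*a^2 + 3*a - 10*m^3 + m^2*(-18*a - 17) + m*(34*a^2 + 14*a - 3)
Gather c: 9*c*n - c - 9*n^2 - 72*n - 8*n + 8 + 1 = c*(9*n - 1) - 9*n^2 - 80*n + 9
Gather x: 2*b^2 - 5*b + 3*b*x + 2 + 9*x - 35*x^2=2*b^2 - 5*b - 35*x^2 + x*(3*b + 9) + 2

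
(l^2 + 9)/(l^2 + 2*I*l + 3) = (l - 3*I)/(l - I)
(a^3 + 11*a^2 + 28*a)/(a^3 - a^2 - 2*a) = (a^2 + 11*a + 28)/(a^2 - a - 2)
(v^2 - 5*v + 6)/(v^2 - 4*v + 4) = (v - 3)/(v - 2)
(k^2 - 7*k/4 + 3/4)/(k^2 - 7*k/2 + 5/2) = (4*k - 3)/(2*(2*k - 5))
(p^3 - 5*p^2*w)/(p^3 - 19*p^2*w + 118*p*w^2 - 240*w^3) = p^2/(p^2 - 14*p*w + 48*w^2)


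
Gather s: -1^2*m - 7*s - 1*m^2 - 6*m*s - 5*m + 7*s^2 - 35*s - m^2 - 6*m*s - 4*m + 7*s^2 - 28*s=-2*m^2 - 10*m + 14*s^2 + s*(-12*m - 70)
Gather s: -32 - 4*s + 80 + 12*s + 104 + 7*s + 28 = 15*s + 180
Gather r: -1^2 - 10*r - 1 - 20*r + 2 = -30*r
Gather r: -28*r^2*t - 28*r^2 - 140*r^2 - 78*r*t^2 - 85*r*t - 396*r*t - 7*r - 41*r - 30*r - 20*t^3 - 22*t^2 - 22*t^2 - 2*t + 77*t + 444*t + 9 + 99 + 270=r^2*(-28*t - 168) + r*(-78*t^2 - 481*t - 78) - 20*t^3 - 44*t^2 + 519*t + 378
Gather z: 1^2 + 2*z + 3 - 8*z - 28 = -6*z - 24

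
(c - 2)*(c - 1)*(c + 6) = c^3 + 3*c^2 - 16*c + 12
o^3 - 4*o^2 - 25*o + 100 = (o - 5)*(o - 4)*(o + 5)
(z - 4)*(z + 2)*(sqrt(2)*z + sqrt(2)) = sqrt(2)*z^3 - sqrt(2)*z^2 - 10*sqrt(2)*z - 8*sqrt(2)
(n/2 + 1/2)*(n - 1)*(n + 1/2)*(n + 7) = n^4/2 + 15*n^3/4 + 5*n^2/4 - 15*n/4 - 7/4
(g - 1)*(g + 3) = g^2 + 2*g - 3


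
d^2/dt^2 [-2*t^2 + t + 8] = -4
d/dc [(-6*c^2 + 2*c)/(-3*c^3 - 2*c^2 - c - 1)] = 2*(-9*c^4 + 6*c^3 + 5*c^2 + 6*c - 1)/(9*c^6 + 12*c^5 + 10*c^4 + 10*c^3 + 5*c^2 + 2*c + 1)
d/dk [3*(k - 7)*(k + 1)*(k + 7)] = 9*k^2 + 6*k - 147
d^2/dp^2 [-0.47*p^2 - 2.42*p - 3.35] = -0.940000000000000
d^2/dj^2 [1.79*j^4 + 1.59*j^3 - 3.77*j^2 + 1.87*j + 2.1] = 21.48*j^2 + 9.54*j - 7.54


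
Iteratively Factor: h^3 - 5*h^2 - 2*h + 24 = (h + 2)*(h^2 - 7*h + 12) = (h - 4)*(h + 2)*(h - 3)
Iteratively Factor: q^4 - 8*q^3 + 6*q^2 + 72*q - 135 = (q + 3)*(q^3 - 11*q^2 + 39*q - 45) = (q - 5)*(q + 3)*(q^2 - 6*q + 9) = (q - 5)*(q - 3)*(q + 3)*(q - 3)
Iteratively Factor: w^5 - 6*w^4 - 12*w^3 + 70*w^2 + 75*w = (w - 5)*(w^4 - w^3 - 17*w^2 - 15*w) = w*(w - 5)*(w^3 - w^2 - 17*w - 15) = w*(w - 5)*(w + 1)*(w^2 - 2*w - 15) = w*(w - 5)*(w + 1)*(w + 3)*(w - 5)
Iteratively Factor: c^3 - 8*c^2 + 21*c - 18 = (c - 2)*(c^2 - 6*c + 9) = (c - 3)*(c - 2)*(c - 3)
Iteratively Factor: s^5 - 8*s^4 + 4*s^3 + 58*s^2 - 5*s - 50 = (s - 1)*(s^4 - 7*s^3 - 3*s^2 + 55*s + 50) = (s - 5)*(s - 1)*(s^3 - 2*s^2 - 13*s - 10) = (s - 5)*(s - 1)*(s + 1)*(s^2 - 3*s - 10) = (s - 5)^2*(s - 1)*(s + 1)*(s + 2)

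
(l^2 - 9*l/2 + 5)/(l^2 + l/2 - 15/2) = (l - 2)/(l + 3)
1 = 1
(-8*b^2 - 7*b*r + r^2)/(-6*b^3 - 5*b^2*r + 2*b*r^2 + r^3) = (-8*b + r)/(-6*b^2 + b*r + r^2)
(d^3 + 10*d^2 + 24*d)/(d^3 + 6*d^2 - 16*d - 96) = d/(d - 4)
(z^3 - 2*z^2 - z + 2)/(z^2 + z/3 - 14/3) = 3*(z^2 - 1)/(3*z + 7)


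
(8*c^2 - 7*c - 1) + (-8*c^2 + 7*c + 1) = 0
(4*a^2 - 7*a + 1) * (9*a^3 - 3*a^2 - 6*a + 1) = 36*a^5 - 75*a^4 + 6*a^3 + 43*a^2 - 13*a + 1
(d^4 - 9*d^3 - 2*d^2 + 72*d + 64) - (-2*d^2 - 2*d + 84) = d^4 - 9*d^3 + 74*d - 20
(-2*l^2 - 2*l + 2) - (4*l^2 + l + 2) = -6*l^2 - 3*l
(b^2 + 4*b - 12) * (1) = b^2 + 4*b - 12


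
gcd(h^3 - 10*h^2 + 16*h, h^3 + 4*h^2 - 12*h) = h^2 - 2*h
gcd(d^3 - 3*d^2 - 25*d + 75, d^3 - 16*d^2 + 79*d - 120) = d^2 - 8*d + 15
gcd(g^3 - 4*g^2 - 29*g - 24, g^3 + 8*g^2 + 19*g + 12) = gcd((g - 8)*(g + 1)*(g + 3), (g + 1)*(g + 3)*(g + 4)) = g^2 + 4*g + 3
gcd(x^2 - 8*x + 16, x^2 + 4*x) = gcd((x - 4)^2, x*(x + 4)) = 1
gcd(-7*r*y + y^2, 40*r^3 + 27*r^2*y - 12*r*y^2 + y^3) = 1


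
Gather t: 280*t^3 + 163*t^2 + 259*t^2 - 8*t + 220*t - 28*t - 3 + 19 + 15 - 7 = 280*t^3 + 422*t^2 + 184*t + 24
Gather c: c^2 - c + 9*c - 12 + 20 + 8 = c^2 + 8*c + 16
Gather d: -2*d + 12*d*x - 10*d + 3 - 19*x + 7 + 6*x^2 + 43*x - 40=d*(12*x - 12) + 6*x^2 + 24*x - 30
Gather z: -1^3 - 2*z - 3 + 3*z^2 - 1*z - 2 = 3*z^2 - 3*z - 6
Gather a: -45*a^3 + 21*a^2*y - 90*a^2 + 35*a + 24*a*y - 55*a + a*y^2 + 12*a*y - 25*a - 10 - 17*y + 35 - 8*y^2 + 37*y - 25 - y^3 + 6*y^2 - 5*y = -45*a^3 + a^2*(21*y - 90) + a*(y^2 + 36*y - 45) - y^3 - 2*y^2 + 15*y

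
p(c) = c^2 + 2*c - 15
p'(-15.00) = -28.00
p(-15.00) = 180.00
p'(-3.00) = -4.00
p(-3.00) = -12.00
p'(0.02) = 2.04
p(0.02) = -14.96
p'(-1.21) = -0.42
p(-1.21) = -15.96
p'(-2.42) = -2.84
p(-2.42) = -13.98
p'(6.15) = 14.30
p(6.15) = 35.12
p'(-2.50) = -3.00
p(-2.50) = -13.75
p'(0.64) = 3.28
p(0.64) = -13.31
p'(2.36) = 6.72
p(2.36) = -4.71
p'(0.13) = 2.26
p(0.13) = -14.72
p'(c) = 2*c + 2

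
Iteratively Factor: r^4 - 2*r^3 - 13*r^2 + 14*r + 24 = (r - 4)*(r^3 + 2*r^2 - 5*r - 6) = (r - 4)*(r + 1)*(r^2 + r - 6) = (r - 4)*(r - 2)*(r + 1)*(r + 3)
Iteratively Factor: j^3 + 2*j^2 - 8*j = (j)*(j^2 + 2*j - 8) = j*(j - 2)*(j + 4)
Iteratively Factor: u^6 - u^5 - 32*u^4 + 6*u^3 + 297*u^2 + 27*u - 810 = (u + 3)*(u^5 - 4*u^4 - 20*u^3 + 66*u^2 + 99*u - 270) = (u - 5)*(u + 3)*(u^4 + u^3 - 15*u^2 - 9*u + 54) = (u - 5)*(u + 3)^2*(u^3 - 2*u^2 - 9*u + 18) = (u - 5)*(u + 3)^3*(u^2 - 5*u + 6) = (u - 5)*(u - 3)*(u + 3)^3*(u - 2)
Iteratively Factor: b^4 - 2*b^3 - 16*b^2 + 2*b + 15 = (b + 1)*(b^3 - 3*b^2 - 13*b + 15) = (b - 1)*(b + 1)*(b^2 - 2*b - 15) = (b - 1)*(b + 1)*(b + 3)*(b - 5)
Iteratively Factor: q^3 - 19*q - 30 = (q + 2)*(q^2 - 2*q - 15) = (q + 2)*(q + 3)*(q - 5)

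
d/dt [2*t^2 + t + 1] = 4*t + 1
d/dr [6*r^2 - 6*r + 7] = 12*r - 6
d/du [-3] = 0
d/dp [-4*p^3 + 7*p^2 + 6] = 2*p*(7 - 6*p)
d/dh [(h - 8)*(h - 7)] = 2*h - 15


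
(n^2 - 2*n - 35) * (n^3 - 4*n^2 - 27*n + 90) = n^5 - 6*n^4 - 54*n^3 + 284*n^2 + 765*n - 3150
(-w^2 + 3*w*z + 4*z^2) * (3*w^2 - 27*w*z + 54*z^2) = -3*w^4 + 36*w^3*z - 123*w^2*z^2 + 54*w*z^3 + 216*z^4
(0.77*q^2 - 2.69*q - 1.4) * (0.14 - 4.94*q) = -3.8038*q^3 + 13.3964*q^2 + 6.5394*q - 0.196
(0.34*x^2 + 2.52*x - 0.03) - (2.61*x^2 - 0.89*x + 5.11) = -2.27*x^2 + 3.41*x - 5.14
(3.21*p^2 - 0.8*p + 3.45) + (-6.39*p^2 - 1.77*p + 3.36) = -3.18*p^2 - 2.57*p + 6.81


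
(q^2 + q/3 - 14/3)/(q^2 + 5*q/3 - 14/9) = 3*(q - 2)/(3*q - 2)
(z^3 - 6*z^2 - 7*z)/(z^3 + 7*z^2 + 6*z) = (z - 7)/(z + 6)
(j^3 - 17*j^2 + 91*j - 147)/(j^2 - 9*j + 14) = (j^2 - 10*j + 21)/(j - 2)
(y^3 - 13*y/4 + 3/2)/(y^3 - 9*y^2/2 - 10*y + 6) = (y - 3/2)/(y - 6)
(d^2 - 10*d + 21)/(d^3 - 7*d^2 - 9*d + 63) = 1/(d + 3)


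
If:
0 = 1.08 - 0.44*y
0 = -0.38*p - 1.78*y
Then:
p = -11.50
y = 2.45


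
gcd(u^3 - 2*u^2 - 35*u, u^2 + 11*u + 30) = u + 5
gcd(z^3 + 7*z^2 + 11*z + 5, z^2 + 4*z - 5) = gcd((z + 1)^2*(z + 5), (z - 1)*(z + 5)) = z + 5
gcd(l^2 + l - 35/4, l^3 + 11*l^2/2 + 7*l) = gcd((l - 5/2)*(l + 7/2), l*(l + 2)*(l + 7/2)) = l + 7/2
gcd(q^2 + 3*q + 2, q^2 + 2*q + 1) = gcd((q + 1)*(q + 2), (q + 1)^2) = q + 1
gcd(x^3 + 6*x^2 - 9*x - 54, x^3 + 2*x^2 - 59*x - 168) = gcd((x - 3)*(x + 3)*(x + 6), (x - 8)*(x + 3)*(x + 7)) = x + 3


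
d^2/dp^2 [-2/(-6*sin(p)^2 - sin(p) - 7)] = 2*(-144*sin(p)^4 - 18*sin(p)^3 + 383*sin(p)^2 + 43*sin(p) - 82)/(6*sin(p)^2 + sin(p) + 7)^3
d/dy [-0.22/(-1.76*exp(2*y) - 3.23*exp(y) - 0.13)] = (-0.7744*exp(y) - 0.7106)*exp(y)/(1.76*exp(2*y) + 3.23*exp(y) + 0.13)^2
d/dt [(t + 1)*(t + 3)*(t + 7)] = 3*t^2 + 22*t + 31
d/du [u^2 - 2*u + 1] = 2*u - 2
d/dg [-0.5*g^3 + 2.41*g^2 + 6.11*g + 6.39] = -1.5*g^2 + 4.82*g + 6.11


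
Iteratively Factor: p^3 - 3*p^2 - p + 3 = (p + 1)*(p^2 - 4*p + 3) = (p - 1)*(p + 1)*(p - 3)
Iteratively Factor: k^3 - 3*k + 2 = (k - 1)*(k^2 + k - 2) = (k - 1)^2*(k + 2)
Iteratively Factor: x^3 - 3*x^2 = (x - 3)*(x^2) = x*(x - 3)*(x)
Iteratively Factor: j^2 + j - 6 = (j + 3)*(j - 2)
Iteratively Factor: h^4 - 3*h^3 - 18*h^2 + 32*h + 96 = (h - 4)*(h^3 + h^2 - 14*h - 24) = (h - 4)*(h + 2)*(h^2 - h - 12) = (h - 4)^2*(h + 2)*(h + 3)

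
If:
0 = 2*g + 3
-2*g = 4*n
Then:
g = -3/2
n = 3/4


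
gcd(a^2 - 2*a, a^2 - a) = a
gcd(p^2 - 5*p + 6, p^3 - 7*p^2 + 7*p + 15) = p - 3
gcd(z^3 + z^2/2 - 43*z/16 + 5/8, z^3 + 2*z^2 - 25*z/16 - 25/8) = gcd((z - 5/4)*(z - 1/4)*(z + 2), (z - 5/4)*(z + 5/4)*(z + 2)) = z^2 + 3*z/4 - 5/2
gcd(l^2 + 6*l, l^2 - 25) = 1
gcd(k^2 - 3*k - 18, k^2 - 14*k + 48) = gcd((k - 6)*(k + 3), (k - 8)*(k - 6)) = k - 6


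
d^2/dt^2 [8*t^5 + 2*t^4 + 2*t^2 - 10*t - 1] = 160*t^3 + 24*t^2 + 4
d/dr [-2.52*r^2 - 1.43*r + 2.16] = -5.04*r - 1.43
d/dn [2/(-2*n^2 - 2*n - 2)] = (2*n + 1)/(n^2 + n + 1)^2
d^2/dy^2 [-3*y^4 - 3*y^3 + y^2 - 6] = -36*y^2 - 18*y + 2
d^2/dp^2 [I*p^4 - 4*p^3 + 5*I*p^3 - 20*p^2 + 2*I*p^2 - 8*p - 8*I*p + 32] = 12*I*p^2 + p*(-24 + 30*I) - 40 + 4*I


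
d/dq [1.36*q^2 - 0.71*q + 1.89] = 2.72*q - 0.71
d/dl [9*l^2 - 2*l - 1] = 18*l - 2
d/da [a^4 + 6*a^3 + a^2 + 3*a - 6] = 4*a^3 + 18*a^2 + 2*a + 3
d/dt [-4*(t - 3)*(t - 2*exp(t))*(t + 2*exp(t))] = -12*t^2 + 32*t*exp(2*t) + 24*t - 80*exp(2*t)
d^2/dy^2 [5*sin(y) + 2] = -5*sin(y)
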